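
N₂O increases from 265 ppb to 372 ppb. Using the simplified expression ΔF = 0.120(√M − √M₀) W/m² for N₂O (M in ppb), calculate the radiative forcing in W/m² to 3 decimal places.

ΔF = 0.361 W/m²

N₂O: 0.120 × (√372 − √265) = 0.120 × (19.2873 − 16.2788) = 0.120 × 3.0085 = 0.3610 W/m².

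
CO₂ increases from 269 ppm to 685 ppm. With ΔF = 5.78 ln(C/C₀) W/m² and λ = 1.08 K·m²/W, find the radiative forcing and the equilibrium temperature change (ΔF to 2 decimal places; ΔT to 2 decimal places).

CO₂: 5.78 × ln(685/269) = 5.78 × ln(2.54647) = 5.78 × 0.93471 = 5.4026 W/m².
ΔT = λ ΔF = 1.08 × 5.40 = 5.8320 K.

ΔF = 5.40 W/m²; ΔT = 5.83 K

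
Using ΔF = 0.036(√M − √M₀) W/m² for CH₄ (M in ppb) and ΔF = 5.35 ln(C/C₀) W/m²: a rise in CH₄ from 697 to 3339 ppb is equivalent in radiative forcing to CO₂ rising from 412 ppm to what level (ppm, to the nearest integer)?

CH₄ forcing: 0.036 × (√3339 − √697) = 0.036 × (57.7841 − 26.4008) = 0.036 × 31.3833 = 1.12980 W/m².
Set 5.35 ln(C/412) = 1.12980: ln(C/412) = 1.12980/5.35 = 0.21118, so C = 412 × e^0.21118 = 412 × 1.23513 = 508.87 ppm.

C ≈ 509 ppm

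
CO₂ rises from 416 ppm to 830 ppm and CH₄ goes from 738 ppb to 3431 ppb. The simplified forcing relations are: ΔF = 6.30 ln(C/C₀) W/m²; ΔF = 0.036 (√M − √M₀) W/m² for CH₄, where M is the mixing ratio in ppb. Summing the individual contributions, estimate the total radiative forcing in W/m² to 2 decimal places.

ΔF = 5.48 W/m²

CO₂: 6.30 × ln(830/416) = 6.30 × ln(1.99519) = 6.30 × 0.69074 = 4.3517 W/m².
CH₄: 0.036 × (√3431 − √738) = 0.036 × (58.5747 − 27.1662) = 0.036 × 31.4085 = 1.1307 W/m².
Total ΔF = 4.3517 + 1.1307 = 5.4824 W/m².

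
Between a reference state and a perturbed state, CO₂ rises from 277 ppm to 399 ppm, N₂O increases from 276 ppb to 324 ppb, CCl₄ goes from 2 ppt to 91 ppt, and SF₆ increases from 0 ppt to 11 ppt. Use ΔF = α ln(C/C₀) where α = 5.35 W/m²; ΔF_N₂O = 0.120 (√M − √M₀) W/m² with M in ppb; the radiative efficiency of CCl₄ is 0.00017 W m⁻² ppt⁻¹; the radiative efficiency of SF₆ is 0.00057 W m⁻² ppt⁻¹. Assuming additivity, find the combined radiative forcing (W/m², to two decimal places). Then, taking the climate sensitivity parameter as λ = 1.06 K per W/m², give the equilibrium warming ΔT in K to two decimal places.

ΔF = 2.14 W/m²; ΔT = 2.27 K

CO₂: 5.35 × ln(399/277) = 5.35 × ln(1.44043) = 5.35 × 0.36494 = 1.9524 W/m².
N₂O: 0.120 × (√324 − √276) = 0.120 × (18.0000 − 16.6132) = 0.120 × 1.3868 = 0.1664 W/m².
CCl₄: ΔF = 0.00017 × (91 − 2) = 0.00017 × 89 = 0.0151 W/m².
SF₆: ΔF = 0.00057 × (11 − 0) = 0.00057 × 11 = 0.0063 W/m².
Total ΔF = 1.9524 + 0.1664 + 0.0151 + 0.0063 = 2.1402 W/m².
ΔT = λ ΔF = 1.06 × 2.14 = 2.2684 K.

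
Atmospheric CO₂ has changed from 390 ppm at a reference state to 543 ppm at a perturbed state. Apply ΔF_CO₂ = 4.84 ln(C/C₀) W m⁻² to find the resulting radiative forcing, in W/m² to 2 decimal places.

CO₂: 4.84 × ln(543/390) = 4.84 × ln(1.39231) = 4.84 × 0.33096 = 1.6018 W/m².

ΔF = 1.60 W/m²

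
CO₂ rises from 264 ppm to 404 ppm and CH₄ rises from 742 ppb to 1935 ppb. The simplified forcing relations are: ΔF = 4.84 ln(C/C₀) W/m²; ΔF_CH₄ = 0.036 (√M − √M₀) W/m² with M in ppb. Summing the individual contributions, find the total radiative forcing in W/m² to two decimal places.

ΔF = 2.66 W/m²

CO₂: 4.84 × ln(404/264) = 4.84 × ln(1.53030) = 4.84 × 0.42546 = 2.0592 W/m².
CH₄: 0.036 × (√1935 − √742) = 0.036 × (43.9886 − 27.2397) = 0.036 × 16.7489 = 0.6030 W/m².
Total ΔF = 2.0592 + 0.6030 = 2.6622 W/m².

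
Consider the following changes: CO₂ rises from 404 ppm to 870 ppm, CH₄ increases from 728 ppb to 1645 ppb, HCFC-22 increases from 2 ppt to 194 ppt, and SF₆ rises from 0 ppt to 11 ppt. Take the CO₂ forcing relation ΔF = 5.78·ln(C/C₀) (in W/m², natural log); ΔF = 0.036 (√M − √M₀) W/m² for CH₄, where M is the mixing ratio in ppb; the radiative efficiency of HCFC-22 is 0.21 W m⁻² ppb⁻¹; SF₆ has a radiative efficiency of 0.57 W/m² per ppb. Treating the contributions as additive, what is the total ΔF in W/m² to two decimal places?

ΔF = 4.97 W/m²

CO₂: 5.78 × ln(870/404) = 5.78 × ln(2.15347) = 5.78 × 0.76708 = 4.4337 W/m².
CH₄: 0.036 × (√1645 − √728) = 0.036 × (40.5586 − 26.9815) = 0.036 × 13.5771 = 0.4888 W/m².
HCFC-22: Δ = 194 − 2 = 192 ppt = 0.192 ppb; ΔF = 0.21 × 0.192 = 0.0403 W/m².
SF₆: Δ = 11 − 0 = 11 ppt = 0.011 ppb; ΔF = 0.57 × 0.011 = 0.0063 W/m².
Total ΔF = 4.4337 + 0.4888 + 0.0403 + 0.0063 = 4.9691 W/m².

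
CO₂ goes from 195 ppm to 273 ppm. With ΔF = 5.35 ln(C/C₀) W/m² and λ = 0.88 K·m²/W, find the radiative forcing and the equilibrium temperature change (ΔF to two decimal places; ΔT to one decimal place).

CO₂: 5.35 × ln(273/195) = 5.35 × ln(1.40000) = 5.35 × 0.33647 = 1.8001 W/m².
ΔT = λ ΔF = 0.88 × 1.80 = 1.5840 K.

ΔF = 1.80 W/m²; ΔT = 1.6 K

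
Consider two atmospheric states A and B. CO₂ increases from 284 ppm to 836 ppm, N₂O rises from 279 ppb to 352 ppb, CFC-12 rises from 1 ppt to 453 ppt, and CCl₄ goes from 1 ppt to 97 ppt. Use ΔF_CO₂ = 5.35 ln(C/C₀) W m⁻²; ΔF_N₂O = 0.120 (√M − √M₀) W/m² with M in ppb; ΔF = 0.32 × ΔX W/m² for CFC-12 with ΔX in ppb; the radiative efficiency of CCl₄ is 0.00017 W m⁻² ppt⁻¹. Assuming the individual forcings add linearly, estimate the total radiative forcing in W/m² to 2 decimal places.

ΔF = 6.18 W/m²

CO₂: 5.35 × ln(836/284) = 5.35 × ln(2.94366) = 5.35 × 1.07965 = 5.7761 W/m².
N₂O: 0.120 × (√352 − √279) = 0.120 × (18.7617 − 16.7033) = 0.120 × 2.0584 = 0.2470 W/m².
CFC-12: Δ = 453 − 1 = 452 ppt = 0.452 ppb; ΔF = 0.32 × 0.452 = 0.1446 W/m².
CCl₄: ΔF = 0.00017 × (97 − 1) = 0.00017 × 96 = 0.0163 W/m².
Total ΔF = 5.7761 + 0.2470 + 0.1446 + 0.0163 = 6.1840 W/m².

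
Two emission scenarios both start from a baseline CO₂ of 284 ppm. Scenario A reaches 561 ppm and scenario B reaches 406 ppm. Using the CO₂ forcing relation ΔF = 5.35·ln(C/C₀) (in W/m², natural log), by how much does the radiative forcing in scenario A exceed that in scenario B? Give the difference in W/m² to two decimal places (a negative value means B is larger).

ΔF_A − ΔF_B = 1.73 W/m²

ΔF_A = 5.35 ln(561/284) = 5.35 × 0.68075 = 3.6420 W/m².
ΔF_B = 5.35 ln(406/284) = 5.35 × 0.35738 = 1.9120 W/m².
Difference: 3.6420 − 1.9120 = 1.7300 W/m².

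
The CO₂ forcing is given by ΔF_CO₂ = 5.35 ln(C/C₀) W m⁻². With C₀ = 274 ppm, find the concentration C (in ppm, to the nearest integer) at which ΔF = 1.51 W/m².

C ≈ 363 ppm

Set 5.35 ln(C/274) = 1.51, so ln(C/274) = 1.51/5.35 = 0.28224.
Then C/274 = e^0.28224 = 1.32610, giving C = 274 × 1.32610 = 363.35 ppm.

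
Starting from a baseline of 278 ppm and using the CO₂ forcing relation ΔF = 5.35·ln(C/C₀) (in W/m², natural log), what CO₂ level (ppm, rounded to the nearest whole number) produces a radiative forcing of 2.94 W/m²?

C ≈ 482 ppm

Set 5.35 ln(C/278) = 2.94, so ln(C/278) = 2.94/5.35 = 0.54953.
Then C/278 = e^0.54953 = 1.73244, giving C = 278 × 1.73244 = 481.62 ppm.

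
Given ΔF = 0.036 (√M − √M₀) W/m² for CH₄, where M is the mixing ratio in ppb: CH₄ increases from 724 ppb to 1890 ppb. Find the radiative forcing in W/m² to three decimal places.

ΔF = 0.596 W/m²

CH₄: 0.036 × (√1890 − √724) = 0.036 × (43.4741 − 26.9072) = 0.036 × 16.5669 = 0.5964 W/m².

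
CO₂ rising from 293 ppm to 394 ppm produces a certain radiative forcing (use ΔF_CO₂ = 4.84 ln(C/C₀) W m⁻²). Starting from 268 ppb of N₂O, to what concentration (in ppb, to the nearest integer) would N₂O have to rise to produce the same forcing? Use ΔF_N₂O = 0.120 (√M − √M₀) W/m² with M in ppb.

CO₂ forcing: 4.84 × ln(394/293) = 4.84 × 0.296178 = 1.43350 W/m².
Set 0.120(√M − √268) = 1.43350: √M = 1.43350/0.120 + √268 = 11.9458 + 16.3707 = 28.3165.
M = (28.3165)² = 801.82 ppb.

M ≈ 802 ppb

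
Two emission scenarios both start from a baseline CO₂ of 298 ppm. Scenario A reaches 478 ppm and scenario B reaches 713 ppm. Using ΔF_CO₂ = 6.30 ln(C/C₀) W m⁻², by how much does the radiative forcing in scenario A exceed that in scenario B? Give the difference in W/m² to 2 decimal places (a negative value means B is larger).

ΔF_A − ΔF_B = -2.52 W/m²

ΔF_A = 6.30 ln(478/298) = 6.30 × 0.47252 = 2.9769 W/m².
ΔF_B = 6.30 ln(713/298) = 6.30 × 0.87239 = 5.4961 W/m².
Difference: 2.9769 − 5.4961 = -2.5192 W/m².
(Equivalently, ΔF_A − ΔF_B = 6.30 ln(478/713) = 6.30 × -0.39987 = -2.5192 W/m².)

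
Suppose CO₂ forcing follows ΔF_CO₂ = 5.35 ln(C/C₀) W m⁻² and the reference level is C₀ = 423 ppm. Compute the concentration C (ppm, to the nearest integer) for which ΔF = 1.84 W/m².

C ≈ 597 ppm

Set 5.35 ln(C/423) = 1.84, so ln(C/423) = 1.84/5.35 = 0.34393.
Then C/423 = e^0.34393 = 1.41048, giving C = 423 × 1.41048 = 596.63 ppm.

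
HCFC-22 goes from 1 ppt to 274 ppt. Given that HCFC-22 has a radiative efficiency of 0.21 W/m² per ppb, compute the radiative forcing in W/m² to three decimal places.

ΔF = 0.057 W/m²

HCFC-22: Δ = 274 − 1 = 273 ppt = 0.273 ppb; ΔF = 0.21 × 0.273 = 0.0573 W/m².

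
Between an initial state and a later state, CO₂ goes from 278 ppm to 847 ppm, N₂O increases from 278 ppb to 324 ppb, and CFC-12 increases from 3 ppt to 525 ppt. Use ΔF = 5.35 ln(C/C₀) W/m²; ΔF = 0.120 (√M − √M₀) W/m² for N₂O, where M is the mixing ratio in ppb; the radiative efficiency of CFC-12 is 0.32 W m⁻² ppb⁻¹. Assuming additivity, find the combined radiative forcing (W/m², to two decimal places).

CO₂: 5.35 × ln(847/278) = 5.35 × ln(3.04676) = 5.35 × 1.11408 = 5.9603 W/m².
N₂O: 0.120 × (√324 − √278) = 0.120 × (18.0000 − 16.6733) = 0.120 × 1.3267 = 0.1592 W/m².
CFC-12: Δ = 525 − 3 = 522 ppt = 0.522 ppb; ΔF = 0.32 × 0.522 = 0.1670 W/m².
Total ΔF = 5.9603 + 0.1592 + 0.1670 = 6.2865 W/m².

ΔF = 6.29 W/m²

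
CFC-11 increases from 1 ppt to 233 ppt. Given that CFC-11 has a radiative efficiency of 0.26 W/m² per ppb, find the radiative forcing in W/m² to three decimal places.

ΔF = 0.060 W/m²

CFC-11: Δ = 233 − 1 = 232 ppt = 0.232 ppb; ΔF = 0.26 × 0.232 = 0.0603 W/m².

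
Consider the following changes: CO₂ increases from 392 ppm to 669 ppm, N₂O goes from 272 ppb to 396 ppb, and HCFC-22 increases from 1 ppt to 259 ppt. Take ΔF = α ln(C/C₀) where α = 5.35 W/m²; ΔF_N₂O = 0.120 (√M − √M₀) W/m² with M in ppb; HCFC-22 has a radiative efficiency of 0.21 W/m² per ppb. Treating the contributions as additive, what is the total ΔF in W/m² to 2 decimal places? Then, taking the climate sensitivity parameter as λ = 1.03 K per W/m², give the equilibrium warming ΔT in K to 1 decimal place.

CO₂: 5.35 × ln(669/392) = 5.35 × ln(1.70663) = 5.35 × 0.53452 = 2.8597 W/m².
N₂O: 0.120 × (√396 − √272) = 0.120 × (19.8997 − 16.4924) = 0.120 × 3.4073 = 0.4089 W/m².
HCFC-22: Δ = 259 − 1 = 258 ppt = 0.258 ppb; ΔF = 0.21 × 0.258 = 0.0542 W/m².
Total ΔF = 2.8597 + 0.4089 + 0.0542 = 3.3228 W/m².
ΔT = λ ΔF = 1.03 × 3.32 = 3.4196 K.

ΔF = 3.32 W/m²; ΔT = 3.4 K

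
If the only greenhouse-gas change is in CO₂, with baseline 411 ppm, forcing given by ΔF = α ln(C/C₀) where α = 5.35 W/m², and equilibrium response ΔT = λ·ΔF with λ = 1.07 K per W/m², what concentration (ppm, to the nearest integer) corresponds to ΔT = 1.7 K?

C ≈ 553 ppm

Required forcing: ΔF = ΔT/λ = 1.7/1.07 = 1.5888 W/m².
Then ln(C/411) = ΔF/5.35 = 1.5888/5.35 = 0.29697.
So C = 411 × e^0.29697 = 411 × 1.34577 = 553.11 ppm.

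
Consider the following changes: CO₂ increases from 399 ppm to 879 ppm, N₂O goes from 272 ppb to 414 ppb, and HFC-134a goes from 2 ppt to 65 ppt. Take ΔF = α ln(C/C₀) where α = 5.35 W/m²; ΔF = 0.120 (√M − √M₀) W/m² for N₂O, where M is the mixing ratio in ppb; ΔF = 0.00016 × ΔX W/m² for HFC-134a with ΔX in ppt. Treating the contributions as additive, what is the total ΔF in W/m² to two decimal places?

ΔF = 4.70 W/m²

CO₂: 5.35 × ln(879/399) = 5.35 × ln(2.20301) = 5.35 × 0.78982 = 4.2255 W/m².
N₂O: 0.120 × (√414 − √272) = 0.120 × (20.3470 − 16.4924) = 0.120 × 3.8546 = 0.4626 W/m².
HFC-134a: ΔF = 0.00016 × (65 − 2) = 0.00016 × 63 = 0.0101 W/m².
Total ΔF = 4.2255 + 0.4626 + 0.0101 = 4.6982 W/m².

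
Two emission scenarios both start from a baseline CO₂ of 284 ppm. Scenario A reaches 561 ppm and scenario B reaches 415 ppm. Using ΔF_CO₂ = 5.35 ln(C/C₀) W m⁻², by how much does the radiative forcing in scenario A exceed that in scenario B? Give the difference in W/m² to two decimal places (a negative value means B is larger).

ΔF_A − ΔF_B = 1.61 W/m²

ΔF_A = 5.35 ln(561/284) = 5.35 × 0.68075 = 3.6420 W/m².
ΔF_B = 5.35 ln(415/284) = 5.35 × 0.37930 = 2.0293 W/m².
Difference: 3.6420 − 2.0293 = 1.6127 W/m².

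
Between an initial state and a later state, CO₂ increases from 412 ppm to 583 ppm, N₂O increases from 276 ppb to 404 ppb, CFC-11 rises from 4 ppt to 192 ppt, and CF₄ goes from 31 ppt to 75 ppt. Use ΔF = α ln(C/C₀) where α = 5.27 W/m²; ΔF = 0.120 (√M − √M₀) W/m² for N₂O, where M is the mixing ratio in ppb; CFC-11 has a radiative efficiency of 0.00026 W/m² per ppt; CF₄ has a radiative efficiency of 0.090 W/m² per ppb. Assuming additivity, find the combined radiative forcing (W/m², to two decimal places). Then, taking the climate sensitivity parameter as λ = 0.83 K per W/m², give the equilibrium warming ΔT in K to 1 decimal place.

CO₂: 5.27 × ln(583/412) = 5.27 × ln(1.41505) = 5.27 × 0.34716 = 1.8295 W/m².
N₂O: 0.120 × (√404 − √276) = 0.120 × (20.0998 − 16.6132) = 0.120 × 3.4866 = 0.4184 W/m².
CFC-11: ΔF = 0.00026 × (192 − 4) = 0.00026 × 188 = 0.0489 W/m².
CF₄: Δ = 75 − 31 = 44 ppt = 0.044 ppb; ΔF = 0.090 × 0.044 = 0.0040 W/m².
Total ΔF = 1.8295 + 0.4184 + 0.0489 + 0.0040 = 2.3008 W/m².
ΔT = λ ΔF = 0.83 × 2.30 = 1.9090 K.

ΔF = 2.30 W/m²; ΔT = 1.9 K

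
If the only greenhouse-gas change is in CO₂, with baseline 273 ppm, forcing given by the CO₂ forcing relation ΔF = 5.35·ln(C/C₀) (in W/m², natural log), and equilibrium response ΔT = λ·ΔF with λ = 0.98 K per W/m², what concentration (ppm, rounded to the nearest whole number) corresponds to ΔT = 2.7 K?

C ≈ 457 ppm

Required forcing: ΔF = ΔT/λ = 2.7/0.98 = 2.7551 W/m².
Then ln(C/273) = ΔF/5.35 = 2.7551/5.35 = 0.51497.
So C = 273 × e^0.51497 = 273 × 1.67359 = 456.89 ppm.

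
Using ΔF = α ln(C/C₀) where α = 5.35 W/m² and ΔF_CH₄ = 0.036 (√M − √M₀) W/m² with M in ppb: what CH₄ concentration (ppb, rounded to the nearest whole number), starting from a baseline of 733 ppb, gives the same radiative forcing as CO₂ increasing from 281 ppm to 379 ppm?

M ≈ 5117 ppb

CO₂ forcing: 5.35 × ln(379/281) = 5.35 × 0.299182 = 1.60062 W/m².
Set 0.036(√M − √733) = 1.60062: √M = 1.60062/0.036 + √733 = 44.4617 + 27.0740 = 71.5357.
M = (71.5357)² = 5117.36 ppb.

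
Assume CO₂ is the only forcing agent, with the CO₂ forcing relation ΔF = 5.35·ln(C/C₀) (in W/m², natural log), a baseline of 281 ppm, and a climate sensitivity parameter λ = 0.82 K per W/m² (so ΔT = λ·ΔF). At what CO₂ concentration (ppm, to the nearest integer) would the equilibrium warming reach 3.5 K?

Required forcing: ΔF = ΔT/λ = 3.5/0.82 = 4.2683 W/m².
Then ln(C/281) = ΔF/5.35 = 4.2683/5.35 = 0.79781.
So C = 281 × e^0.79781 = 281 × 2.22067 = 624.01 ppm.

C ≈ 624 ppm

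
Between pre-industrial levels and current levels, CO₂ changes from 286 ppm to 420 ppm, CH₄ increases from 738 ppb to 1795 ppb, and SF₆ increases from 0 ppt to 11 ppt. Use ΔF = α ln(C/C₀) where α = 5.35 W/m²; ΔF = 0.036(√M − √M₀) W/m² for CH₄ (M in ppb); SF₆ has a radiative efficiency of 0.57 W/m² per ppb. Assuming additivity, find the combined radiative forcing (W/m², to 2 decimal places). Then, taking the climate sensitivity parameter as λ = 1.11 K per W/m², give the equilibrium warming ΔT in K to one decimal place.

ΔF = 2.61 W/m²; ΔT = 2.9 K

CO₂: 5.35 × ln(420/286) = 5.35 × ln(1.46853) = 5.35 × 0.38426 = 2.0558 W/m².
CH₄: 0.036 × (√1795 − √738) = 0.036 × (42.3674 − 27.1662) = 0.036 × 15.2012 = 0.5472 W/m².
SF₆: Δ = 11 − 0 = 11 ppt = 0.011 ppb; ΔF = 0.57 × 0.011 = 0.0063 W/m².
Total ΔF = 2.0558 + 0.5472 + 0.0063 = 2.6093 W/m².
ΔT = λ ΔF = 1.11 × 2.61 = 2.8971 K.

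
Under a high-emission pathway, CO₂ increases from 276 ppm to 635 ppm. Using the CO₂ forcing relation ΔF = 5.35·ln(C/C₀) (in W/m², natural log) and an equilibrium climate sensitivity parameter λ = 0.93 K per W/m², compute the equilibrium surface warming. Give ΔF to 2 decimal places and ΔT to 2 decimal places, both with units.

ΔF = 4.46 W/m²; ΔT = 4.15 K

CO₂: 5.35 × ln(635/276) = 5.35 × ln(2.30072) = 5.35 × 0.83322 = 4.4577 W/m².
ΔT = λ ΔF = 0.93 × 4.46 = 4.1478 K.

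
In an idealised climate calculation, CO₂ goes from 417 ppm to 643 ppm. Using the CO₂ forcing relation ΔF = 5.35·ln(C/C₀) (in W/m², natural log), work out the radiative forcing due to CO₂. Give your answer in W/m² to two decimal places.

CO₂: 5.35 × ln(643/417) = 5.35 × ln(1.54197) = 5.35 × 0.43306 = 2.3169 W/m².

ΔF = 2.32 W/m²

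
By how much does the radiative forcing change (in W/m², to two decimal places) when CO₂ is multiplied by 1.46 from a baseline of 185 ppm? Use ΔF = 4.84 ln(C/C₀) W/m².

ΔF = 1.83 W/m²

ΔF = 4.84 × ln(1.46) = 4.84 × 0.37844 = 1.8316 W/m².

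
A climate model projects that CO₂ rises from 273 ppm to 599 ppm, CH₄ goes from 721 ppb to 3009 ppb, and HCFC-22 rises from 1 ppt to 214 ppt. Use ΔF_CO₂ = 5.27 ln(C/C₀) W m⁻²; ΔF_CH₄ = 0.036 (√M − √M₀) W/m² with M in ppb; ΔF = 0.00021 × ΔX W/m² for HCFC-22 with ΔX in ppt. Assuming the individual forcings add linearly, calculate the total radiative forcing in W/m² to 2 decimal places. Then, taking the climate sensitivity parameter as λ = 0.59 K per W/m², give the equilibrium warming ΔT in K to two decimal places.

ΔF = 5.19 W/m²; ΔT = 3.06 K

CO₂: 5.27 × ln(599/273) = 5.27 × ln(2.19414) = 5.27 × 0.78579 = 4.1411 W/m².
CH₄: 0.036 × (√3009 − √721) = 0.036 × (54.8544 − 26.8514) = 0.036 × 28.0030 = 1.0081 W/m².
HCFC-22: ΔF = 0.00021 × (214 − 1) = 0.00021 × 213 = 0.0447 W/m².
Total ΔF = 4.1411 + 1.0081 + 0.0447 = 5.1939 W/m².
ΔT = λ ΔF = 0.59 × 5.19 = 3.0621 K.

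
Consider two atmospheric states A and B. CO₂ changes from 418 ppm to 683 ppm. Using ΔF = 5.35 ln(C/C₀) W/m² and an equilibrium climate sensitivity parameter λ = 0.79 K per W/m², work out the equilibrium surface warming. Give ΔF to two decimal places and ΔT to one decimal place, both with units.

ΔF = 2.63 W/m²; ΔT = 2.1 K

CO₂: 5.35 × ln(683/418) = 5.35 × ln(1.63397) = 5.35 × 0.49101 = 2.6269 W/m².
ΔT = λ ΔF = 0.79 × 2.63 = 2.0777 K.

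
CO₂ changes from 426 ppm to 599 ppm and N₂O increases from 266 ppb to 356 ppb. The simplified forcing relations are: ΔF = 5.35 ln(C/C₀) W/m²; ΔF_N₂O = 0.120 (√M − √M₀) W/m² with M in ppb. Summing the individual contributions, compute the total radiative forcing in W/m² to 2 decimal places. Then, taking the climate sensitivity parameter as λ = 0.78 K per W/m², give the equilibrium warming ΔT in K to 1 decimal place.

ΔF = 2.13 W/m²; ΔT = 1.7 K

CO₂: 5.35 × ln(599/426) = 5.35 × ln(1.40610) = 5.35 × 0.34082 = 1.8234 W/m².
N₂O: 0.120 × (√356 − √266) = 0.120 × (18.8680 − 16.3095) = 0.120 × 2.5585 = 0.3070 W/m².
Total ΔF = 1.8234 + 0.3070 = 2.1304 W/m².
ΔT = λ ΔF = 0.78 × 2.13 = 1.6614 K.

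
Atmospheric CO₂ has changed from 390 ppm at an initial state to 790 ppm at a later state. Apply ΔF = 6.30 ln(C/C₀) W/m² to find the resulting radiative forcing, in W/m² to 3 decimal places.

ΔF = 4.447 W/m²

CO₂ absorption bands are partially saturated, so forcing scales with the logarithm of the concentration ratio.
CO₂: 6.30 × ln(790/390) = 6.30 × ln(2.02564) = 6.30 × 0.70589 = 4.4471 W/m².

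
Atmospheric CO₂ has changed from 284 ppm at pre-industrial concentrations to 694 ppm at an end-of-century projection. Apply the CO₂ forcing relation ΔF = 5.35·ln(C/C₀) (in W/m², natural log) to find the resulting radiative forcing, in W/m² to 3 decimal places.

ΔF = 4.780 W/m²

CO₂ absorption bands are partially saturated, so forcing scales with the logarithm of the concentration ratio.
CO₂: 5.35 × ln(694/284) = 5.35 × ln(2.44366) = 5.35 × 0.89350 = 4.7802 W/m².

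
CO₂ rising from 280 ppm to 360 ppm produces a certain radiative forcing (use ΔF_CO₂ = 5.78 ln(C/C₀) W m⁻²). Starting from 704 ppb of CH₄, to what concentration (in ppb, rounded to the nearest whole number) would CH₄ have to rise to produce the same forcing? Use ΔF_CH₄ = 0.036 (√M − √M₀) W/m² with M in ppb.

M ≈ 4473 ppb

CO₂ forcing: 5.78 × ln(360/280) = 5.78 × 0.251314 = 1.45259 W/m².
Set 0.036(√M − √704) = 1.45259: √M = 1.45259/0.036 + √704 = 40.3497 + 26.5330 = 66.8827.
M = (66.8827)² = 4473.30 ppb.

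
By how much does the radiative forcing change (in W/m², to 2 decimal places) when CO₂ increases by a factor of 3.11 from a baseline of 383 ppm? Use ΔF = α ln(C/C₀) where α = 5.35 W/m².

ΔF = 5.35 × ln(3.11) = 5.35 × 1.13462 = 6.0702 W/m².

ΔF = 6.07 W/m²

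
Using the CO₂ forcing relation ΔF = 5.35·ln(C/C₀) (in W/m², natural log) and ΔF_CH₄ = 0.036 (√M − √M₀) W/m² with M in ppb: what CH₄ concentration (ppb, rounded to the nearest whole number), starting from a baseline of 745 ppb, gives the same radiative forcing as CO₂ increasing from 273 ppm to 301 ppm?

M ≈ 1748 ppb

CO₂ forcing: 5.35 × ln(301/273) = 5.35 × 0.097638 = 0.52236 W/m².
Set 0.036(√M − √745) = 0.52236: √M = 0.52236/0.036 + √745 = 14.5100 + 27.2947 = 41.8047.
M = (41.8047)² = 1747.63 ppb.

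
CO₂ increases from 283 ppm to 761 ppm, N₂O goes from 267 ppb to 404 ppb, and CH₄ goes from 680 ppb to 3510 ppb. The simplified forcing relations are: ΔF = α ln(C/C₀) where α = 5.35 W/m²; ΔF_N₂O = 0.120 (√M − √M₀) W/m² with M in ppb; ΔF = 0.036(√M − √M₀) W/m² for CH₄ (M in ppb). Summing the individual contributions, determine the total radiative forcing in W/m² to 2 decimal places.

ΔF = 6.94 W/m²

CO₂: 5.35 × ln(761/283) = 5.35 × ln(2.68905) = 5.35 × 0.98919 = 5.2922 W/m².
N₂O: 0.120 × (√404 − √267) = 0.120 × (20.0998 − 16.3401) = 0.120 × 3.7597 = 0.4512 W/m².
CH₄: 0.036 × (√3510 − √680) = 0.036 × (59.2453 − 26.0768) = 0.036 × 33.1685 = 1.1941 W/m².
Total ΔF = 5.2922 + 0.4512 + 1.1941 = 6.9375 W/m².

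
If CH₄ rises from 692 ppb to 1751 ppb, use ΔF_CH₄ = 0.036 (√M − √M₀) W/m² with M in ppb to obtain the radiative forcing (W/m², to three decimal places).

CH₄: 0.036 × (√1751 − √692) = 0.036 × (41.8450 − 26.3059) = 0.036 × 15.5391 = 0.5594 W/m².

ΔF = 0.559 W/m²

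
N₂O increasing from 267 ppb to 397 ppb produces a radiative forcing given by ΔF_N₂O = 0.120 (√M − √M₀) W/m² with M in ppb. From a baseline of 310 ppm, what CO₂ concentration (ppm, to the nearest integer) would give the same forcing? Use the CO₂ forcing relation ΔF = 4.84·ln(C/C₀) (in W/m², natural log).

C ≈ 339 ppm

N₂O forcing: 0.120 × (√397 − √267) = 0.120 × (19.9249 − 16.3401) = 0.120 × 3.5848 = 0.43018 W/m².
Set 4.84 ln(C/310) = 0.43018: ln(C/310) = 0.43018/4.84 = 0.08888, so C = 310 × e^0.08888 = 310 × 1.09295 = 338.81 ppm.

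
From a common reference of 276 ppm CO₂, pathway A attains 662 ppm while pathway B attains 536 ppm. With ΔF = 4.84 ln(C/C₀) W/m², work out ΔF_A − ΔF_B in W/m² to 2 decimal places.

ΔF_A − ΔF_B = 1.02 W/m²

ΔF_A = 4.84 ln(662/276) = 4.84 × 0.87486 = 4.2343 W/m².
ΔF_B = 4.84 ln(536/276) = 4.84 × 0.66373 = 3.2125 W/m².
Difference: 4.2343 − 3.2125 = 1.0218 W/m².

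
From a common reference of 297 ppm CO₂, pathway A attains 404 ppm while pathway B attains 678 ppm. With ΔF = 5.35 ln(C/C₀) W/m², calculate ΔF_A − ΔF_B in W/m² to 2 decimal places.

ΔF_A − ΔF_B = -2.77 W/m²

ΔF_A = 5.35 ln(404/297) = 5.35 × 0.30768 = 1.6461 W/m².
ΔF_B = 5.35 ln(678/297) = 5.35 × 0.82542 = 4.4160 W/m².
Difference: 1.6461 − 4.4160 = -2.7699 W/m².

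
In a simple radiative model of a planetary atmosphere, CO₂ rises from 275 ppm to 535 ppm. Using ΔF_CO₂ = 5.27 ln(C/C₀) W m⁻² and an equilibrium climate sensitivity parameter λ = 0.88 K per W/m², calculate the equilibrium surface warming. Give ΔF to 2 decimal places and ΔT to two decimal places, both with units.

CO₂: 5.27 × ln(535/275) = 5.27 × ln(1.94545) = 5.27 × 0.66549 = 3.5071 W/m².
ΔT = λ ΔF = 0.88 × 3.51 = 3.0888 K.

ΔF = 3.51 W/m²; ΔT = 3.09 K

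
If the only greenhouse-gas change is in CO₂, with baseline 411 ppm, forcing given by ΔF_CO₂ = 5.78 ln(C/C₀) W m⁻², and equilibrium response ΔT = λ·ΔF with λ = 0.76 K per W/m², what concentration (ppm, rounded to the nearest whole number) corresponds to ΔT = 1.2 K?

C ≈ 540 ppm

Required forcing: ΔF = ΔT/λ = 1.2/0.76 = 1.5789 W/m².
Then ln(C/411) = ΔF/5.78 = 1.5789/5.78 = 0.27317.
So C = 411 × e^0.27317 = 411 × 1.31412 = 540.10 ppm.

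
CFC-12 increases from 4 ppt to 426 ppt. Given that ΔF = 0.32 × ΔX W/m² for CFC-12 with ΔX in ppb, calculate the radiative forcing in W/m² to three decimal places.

CFC-12: Δ = 426 − 4 = 422 ppt = 0.422 ppb; ΔF = 0.32 × 0.422 = 0.1350 W/m².

ΔF = 0.135 W/m²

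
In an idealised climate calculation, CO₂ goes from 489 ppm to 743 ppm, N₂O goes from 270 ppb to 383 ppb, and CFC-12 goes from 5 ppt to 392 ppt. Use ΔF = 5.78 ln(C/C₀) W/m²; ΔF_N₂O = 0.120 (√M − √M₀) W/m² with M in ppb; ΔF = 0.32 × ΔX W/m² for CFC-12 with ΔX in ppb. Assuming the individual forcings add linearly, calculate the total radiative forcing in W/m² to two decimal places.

CO₂: 5.78 × ln(743/489) = 5.78 × ln(1.51943) = 5.78 × 0.41834 = 2.4180 W/m².
N₂O: 0.120 × (√383 − √270) = 0.120 × (19.5704 − 16.4317) = 0.120 × 3.1387 = 0.3766 W/m².
CFC-12: Δ = 392 − 5 = 387 ppt = 0.387 ppb; ΔF = 0.32 × 0.387 = 0.1238 W/m².
Total ΔF = 2.4180 + 0.3766 + 0.1238 = 2.9184 W/m².

ΔF = 2.92 W/m²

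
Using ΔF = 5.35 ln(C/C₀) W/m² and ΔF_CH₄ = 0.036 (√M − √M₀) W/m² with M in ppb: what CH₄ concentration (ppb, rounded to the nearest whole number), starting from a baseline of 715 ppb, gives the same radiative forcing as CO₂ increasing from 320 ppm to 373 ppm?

CO₂ forcing: 5.35 × ln(373/320) = 5.35 × 0.153257 = 0.81992 W/m².
Set 0.036(√M − √715) = 0.81992: √M = 0.81992/0.036 + √715 = 22.7756 + 26.7395 = 49.5151.
M = (49.5151)² = 2451.75 ppb.

M ≈ 2452 ppb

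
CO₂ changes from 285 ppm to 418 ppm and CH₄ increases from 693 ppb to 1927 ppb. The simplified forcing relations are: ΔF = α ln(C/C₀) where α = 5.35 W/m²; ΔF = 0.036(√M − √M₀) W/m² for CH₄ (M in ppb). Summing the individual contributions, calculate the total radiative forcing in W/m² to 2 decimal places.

CO₂: 5.35 × ln(418/285) = 5.35 × ln(1.46667) = 5.35 × 0.38299 = 2.0490 W/m².
CH₄: 0.036 × (√1927 − √693) = 0.036 × (43.8976 − 26.3249) = 0.036 × 17.5727 = 0.6326 W/m².
Total ΔF = 2.0490 + 0.6326 = 2.6816 W/m².

ΔF = 2.68 W/m²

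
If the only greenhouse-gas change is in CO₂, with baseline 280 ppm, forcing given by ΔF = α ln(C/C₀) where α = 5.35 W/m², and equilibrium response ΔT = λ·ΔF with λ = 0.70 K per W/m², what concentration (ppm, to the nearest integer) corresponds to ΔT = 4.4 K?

C ≈ 907 ppm

Required forcing: ΔF = ΔT/λ = 4.4/0.70 = 6.2857 W/m².
Then ln(C/280) = ΔF/5.35 = 6.2857/5.35 = 1.17490.
So C = 280 × e^1.17490 = 280 × 3.23782 = 906.59 ppm.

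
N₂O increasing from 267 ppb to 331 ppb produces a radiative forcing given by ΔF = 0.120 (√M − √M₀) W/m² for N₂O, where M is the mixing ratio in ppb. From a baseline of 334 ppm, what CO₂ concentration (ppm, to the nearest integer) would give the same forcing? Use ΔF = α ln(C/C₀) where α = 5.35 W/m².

N₂O forcing: 0.120 × (√331 − √267) = 0.120 × (18.1934 − 16.3401) = 0.120 × 1.8533 = 0.22240 W/m².
Set 5.35 ln(C/334) = 0.22240: ln(C/334) = 0.22240/5.35 = 0.04157, so C = 334 × e^0.04157 = 334 × 1.04245 = 348.18 ppm.

C ≈ 348 ppm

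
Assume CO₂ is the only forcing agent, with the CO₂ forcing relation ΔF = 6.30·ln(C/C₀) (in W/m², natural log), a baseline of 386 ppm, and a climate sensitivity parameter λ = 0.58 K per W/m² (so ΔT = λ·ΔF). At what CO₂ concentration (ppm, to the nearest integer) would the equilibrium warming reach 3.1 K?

Required forcing: ΔF = ΔT/λ = 3.1/0.58 = 5.3448 W/m².
Then ln(C/386) = ΔF/6.30 = 5.3448/6.30 = 0.84838.
So C = 386 × e^0.84838 = 386 × 2.33586 = 901.64 ppm.

C ≈ 902 ppm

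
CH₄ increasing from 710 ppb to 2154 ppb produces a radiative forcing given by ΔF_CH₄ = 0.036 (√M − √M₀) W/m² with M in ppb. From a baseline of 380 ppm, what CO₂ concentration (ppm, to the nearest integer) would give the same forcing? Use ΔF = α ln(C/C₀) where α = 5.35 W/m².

C ≈ 434 ppm

CH₄ forcing: 0.036 × (√2154 − √710) = 0.036 × (46.4112 − 26.6458) = 0.036 × 19.7654 = 0.71155 W/m².
Set 5.35 ln(C/380) = 0.71155: ln(C/380) = 0.71155/5.35 = 0.13300, so C = 380 × e^0.13300 = 380 × 1.14225 = 434.06 ppm.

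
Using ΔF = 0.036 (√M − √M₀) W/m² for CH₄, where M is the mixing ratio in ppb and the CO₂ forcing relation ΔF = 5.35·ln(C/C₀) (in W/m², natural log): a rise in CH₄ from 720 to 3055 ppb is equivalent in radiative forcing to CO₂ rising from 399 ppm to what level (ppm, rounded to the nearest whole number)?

CH₄ forcing: 0.036 × (√3055 − √720) = 0.036 × (55.2721 − 26.8328) = 0.036 × 28.4393 = 1.02381 W/m².
Set 5.35 ln(C/399) = 1.02381: ln(C/399) = 1.02381/5.35 = 0.19137, so C = 399 × e^0.19137 = 399 × 1.21091 = 483.15 ppm.

C ≈ 483 ppm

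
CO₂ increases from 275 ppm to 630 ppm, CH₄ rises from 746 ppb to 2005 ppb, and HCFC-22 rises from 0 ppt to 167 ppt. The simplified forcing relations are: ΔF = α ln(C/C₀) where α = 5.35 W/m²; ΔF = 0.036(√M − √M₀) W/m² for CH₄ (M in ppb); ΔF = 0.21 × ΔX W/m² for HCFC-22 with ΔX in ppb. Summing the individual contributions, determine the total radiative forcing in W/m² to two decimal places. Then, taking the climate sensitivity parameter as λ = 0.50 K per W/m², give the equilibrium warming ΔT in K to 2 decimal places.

CO₂: 5.35 × ln(630/275) = 5.35 × ln(2.29091) = 5.35 × 0.82895 = 4.4349 W/m².
CH₄: 0.036 × (√2005 − √746) = 0.036 × (44.7772 − 27.3130) = 0.036 × 17.4642 = 0.6287 W/m².
HCFC-22: Δ = 167 − 0 = 167 ppt = 0.167 ppb; ΔF = 0.21 × 0.167 = 0.0351 W/m².
Total ΔF = 4.4349 + 0.6287 + 0.0351 = 5.0987 W/m².
ΔT = λ ΔF = 0.50 × 5.10 = 2.5500 K.

ΔF = 5.10 W/m²; ΔT = 2.55 K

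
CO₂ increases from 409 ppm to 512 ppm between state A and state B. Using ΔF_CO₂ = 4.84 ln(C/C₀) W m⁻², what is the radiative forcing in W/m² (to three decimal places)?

ΔF = 1.087 W/m²

CO₂: 4.84 × ln(512/409) = 4.84 × ln(1.25183) = 4.84 × 0.22461 = 1.0871 W/m².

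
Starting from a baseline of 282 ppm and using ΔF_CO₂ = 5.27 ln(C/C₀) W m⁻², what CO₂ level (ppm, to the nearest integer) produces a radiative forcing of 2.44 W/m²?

Set 5.27 ln(C/282) = 2.44, so ln(C/282) = 2.44/5.27 = 0.46300.
Then C/282 = e^0.46300 = 1.58883, giving C = 282 × 1.58883 = 448.05 ppm.

C ≈ 448 ppm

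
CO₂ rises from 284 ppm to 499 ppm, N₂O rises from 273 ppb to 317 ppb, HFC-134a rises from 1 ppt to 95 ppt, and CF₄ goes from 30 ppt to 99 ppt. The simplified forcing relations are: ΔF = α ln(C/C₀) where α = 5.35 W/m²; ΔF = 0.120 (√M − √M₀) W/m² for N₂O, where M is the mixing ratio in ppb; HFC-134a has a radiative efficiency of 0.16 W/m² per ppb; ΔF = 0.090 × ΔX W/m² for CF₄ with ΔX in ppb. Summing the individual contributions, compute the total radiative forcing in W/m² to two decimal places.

ΔF = 3.19 W/m²

CO₂: 5.35 × ln(499/284) = 5.35 × ln(1.75704) = 5.35 × 0.56363 = 3.0154 W/m².
N₂O: 0.120 × (√317 − √273) = 0.120 × (17.8045 − 16.5227) = 0.120 × 1.2818 = 0.1538 W/m².
HFC-134a: Δ = 95 − 1 = 94 ppt = 0.094 ppb; ΔF = 0.16 × 0.094 = 0.0150 W/m².
CF₄: Δ = 99 − 30 = 69 ppt = 0.069 ppb; ΔF = 0.090 × 0.069 = 0.0062 W/m².
Total ΔF = 3.0154 + 0.1538 + 0.0150 + 0.0062 = 3.1904 W/m².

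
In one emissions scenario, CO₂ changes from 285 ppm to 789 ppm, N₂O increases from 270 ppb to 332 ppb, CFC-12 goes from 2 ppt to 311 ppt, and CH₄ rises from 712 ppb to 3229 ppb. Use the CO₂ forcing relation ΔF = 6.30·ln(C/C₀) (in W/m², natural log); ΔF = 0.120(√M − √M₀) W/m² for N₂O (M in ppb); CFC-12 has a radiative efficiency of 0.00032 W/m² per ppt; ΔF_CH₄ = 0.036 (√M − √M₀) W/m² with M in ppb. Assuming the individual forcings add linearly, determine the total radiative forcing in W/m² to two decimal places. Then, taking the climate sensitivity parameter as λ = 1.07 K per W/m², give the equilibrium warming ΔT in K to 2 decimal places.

CO₂: 6.30 × ln(789/285) = 6.30 × ln(2.76842) = 6.30 × 1.01828 = 6.4152 W/m².
N₂O: 0.120 × (√332 − √270) = 0.120 × (18.2209 − 16.4317) = 0.120 × 1.7892 = 0.2147 W/m².
CFC-12: ΔF = 0.00032 × (311 − 2) = 0.00032 × 309 = 0.0989 W/m².
CH₄: 0.036 × (√3229 − √712) = 0.036 × (56.8243 − 26.6833) = 0.036 × 30.1410 = 1.0851 W/m².
Total ΔF = 6.4152 + 0.2147 + 0.0989 + 1.0851 = 7.8139 W/m².
ΔT = λ ΔF = 1.07 × 7.81 = 8.3567 K.

ΔF = 7.81 W/m²; ΔT = 8.36 K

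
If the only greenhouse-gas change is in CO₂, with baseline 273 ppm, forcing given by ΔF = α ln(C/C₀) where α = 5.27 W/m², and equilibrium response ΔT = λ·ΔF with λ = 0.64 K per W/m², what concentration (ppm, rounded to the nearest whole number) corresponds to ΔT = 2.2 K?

Required forcing: ΔF = ΔT/λ = 2.2/0.64 = 3.4375 W/m².
Then ln(C/273) = ΔF/5.27 = 3.4375/5.27 = 0.65228.
So C = 273 × e^0.65228 = 273 × 1.91991 = 524.14 ppm.

C ≈ 524 ppm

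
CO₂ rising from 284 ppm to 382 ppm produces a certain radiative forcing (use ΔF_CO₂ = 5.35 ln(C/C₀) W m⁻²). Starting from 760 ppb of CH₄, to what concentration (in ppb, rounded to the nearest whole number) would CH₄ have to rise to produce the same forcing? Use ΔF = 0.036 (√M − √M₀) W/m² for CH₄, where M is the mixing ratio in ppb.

CO₂ forcing: 5.35 × ln(382/284) = 5.35 × 0.296446 = 1.58599 W/m².
Set 0.036(√M − √760) = 1.58599: √M = 1.58599/0.036 + √760 = 44.0553 + 27.5681 = 71.6234.
M = (71.6234)² = 5129.91 ppb.

M ≈ 5130 ppb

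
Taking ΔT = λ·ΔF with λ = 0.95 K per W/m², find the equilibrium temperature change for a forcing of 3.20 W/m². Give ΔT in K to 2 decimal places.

ΔT = 3.04 K

ΔT = λ ΔF = 0.95 × 3.20 = 3.0400 K.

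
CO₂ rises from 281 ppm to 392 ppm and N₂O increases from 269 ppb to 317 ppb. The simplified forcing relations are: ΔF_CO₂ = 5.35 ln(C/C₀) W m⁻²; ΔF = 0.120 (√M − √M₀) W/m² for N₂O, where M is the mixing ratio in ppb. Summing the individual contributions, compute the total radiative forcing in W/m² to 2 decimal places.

CO₂: 5.35 × ln(392/281) = 5.35 × ln(1.39502) = 5.35 × 0.33291 = 1.7811 W/m².
N₂O: 0.120 × (√317 − √269) = 0.120 × (17.8045 − 16.4012) = 0.120 × 1.4033 = 0.1684 W/m².
Total ΔF = 1.7811 + 0.1684 = 1.9495 W/m².

ΔF = 1.95 W/m²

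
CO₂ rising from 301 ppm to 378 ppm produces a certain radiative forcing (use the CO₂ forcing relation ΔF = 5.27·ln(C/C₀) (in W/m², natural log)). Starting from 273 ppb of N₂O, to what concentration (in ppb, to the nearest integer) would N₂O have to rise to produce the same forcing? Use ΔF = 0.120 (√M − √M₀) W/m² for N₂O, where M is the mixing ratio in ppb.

CO₂ forcing: 5.27 × ln(378/301) = 5.27 × 0.227784 = 1.20042 W/m².
Set 0.120(√M − √273) = 1.20042: √M = 1.20042/0.120 + √273 = 10.0035 + 16.5227 = 26.5262.
M = (26.5262)² = 703.64 ppb.

M ≈ 704 ppb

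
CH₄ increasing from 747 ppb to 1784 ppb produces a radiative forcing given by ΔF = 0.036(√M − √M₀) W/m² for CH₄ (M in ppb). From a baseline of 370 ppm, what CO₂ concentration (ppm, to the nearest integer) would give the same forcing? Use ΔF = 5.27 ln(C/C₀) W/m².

C ≈ 410 ppm

CH₄ forcing: 0.036 × (√1784 − √747) = 0.036 × (42.2374 − 27.3313) = 0.036 × 14.9061 = 0.53662 W/m².
Set 5.27 ln(C/370) = 0.53662: ln(C/370) = 0.53662/5.27 = 0.10183, so C = 370 × e^0.10183 = 370 × 1.10720 = 409.66 ppm.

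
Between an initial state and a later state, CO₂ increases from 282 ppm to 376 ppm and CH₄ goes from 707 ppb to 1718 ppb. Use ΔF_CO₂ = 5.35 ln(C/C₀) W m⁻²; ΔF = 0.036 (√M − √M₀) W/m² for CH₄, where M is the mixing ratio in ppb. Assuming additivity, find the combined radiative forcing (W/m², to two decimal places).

ΔF = 2.07 W/m²

CO₂: 5.35 × ln(376/282) = 5.35 × ln(1.33333) = 5.35 × 0.28768 = 1.5391 W/m².
CH₄: 0.036 × (√1718 − √707) = 0.036 × (41.4488 − 26.5895) = 0.036 × 14.8593 = 0.5349 W/m².
Total ΔF = 1.5391 + 0.5349 = 2.0740 W/m².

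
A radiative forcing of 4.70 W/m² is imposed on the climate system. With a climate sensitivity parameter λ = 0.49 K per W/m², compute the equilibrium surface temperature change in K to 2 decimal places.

ΔT = λ ΔF = 0.49 × 4.70 = 2.3030 K.

ΔT = 2.30 K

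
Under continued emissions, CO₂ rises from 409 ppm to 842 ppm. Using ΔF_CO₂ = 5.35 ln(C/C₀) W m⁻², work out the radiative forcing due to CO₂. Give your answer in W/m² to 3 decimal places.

ΔF = 3.863 W/m²

CO₂ absorption bands are partially saturated, so forcing scales with the logarithm of the concentration ratio.
CO₂: 5.35 × ln(842/409) = 5.35 × ln(2.05868) = 5.35 × 0.72207 = 3.8631 W/m².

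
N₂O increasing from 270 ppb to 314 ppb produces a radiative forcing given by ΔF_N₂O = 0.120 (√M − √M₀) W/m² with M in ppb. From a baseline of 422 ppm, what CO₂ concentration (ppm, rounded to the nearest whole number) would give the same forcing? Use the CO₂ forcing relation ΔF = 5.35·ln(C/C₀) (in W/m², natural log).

N₂O forcing: 0.120 × (√314 − √270) = 0.120 × (17.7200 − 16.4317) = 0.120 × 1.2883 = 0.15460 W/m².
Set 5.35 ln(C/422) = 0.15460: ln(C/422) = 0.15460/5.35 = 0.02890, so C = 422 × e^0.02890 = 422 × 1.02932 = 434.37 ppm.

C ≈ 434 ppm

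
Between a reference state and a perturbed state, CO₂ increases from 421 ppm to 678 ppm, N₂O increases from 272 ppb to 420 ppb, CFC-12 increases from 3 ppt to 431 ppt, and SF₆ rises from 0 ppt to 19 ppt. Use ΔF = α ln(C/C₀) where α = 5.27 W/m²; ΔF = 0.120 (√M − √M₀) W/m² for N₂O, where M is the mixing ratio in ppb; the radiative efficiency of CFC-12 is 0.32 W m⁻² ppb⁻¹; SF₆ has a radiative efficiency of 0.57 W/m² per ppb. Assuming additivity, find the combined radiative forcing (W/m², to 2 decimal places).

ΔF = 3.14 W/m²

CO₂: 5.27 × ln(678/421) = 5.27 × ln(1.61045) = 5.27 × 0.47651 = 2.5112 W/m².
N₂O: 0.120 × (√420 − √272) = 0.120 × (20.4939 − 16.4924) = 0.120 × 4.0015 = 0.4802 W/m².
CFC-12: Δ = 431 − 3 = 428 ppt = 0.428 ppb; ΔF = 0.32 × 0.428 = 0.1370 W/m².
SF₆: Δ = 19 − 0 = 19 ppt = 0.019 ppb; ΔF = 0.57 × 0.019 = 0.0108 W/m².
Total ΔF = 2.5112 + 0.4802 + 0.1370 + 0.0108 = 3.1392 W/m².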